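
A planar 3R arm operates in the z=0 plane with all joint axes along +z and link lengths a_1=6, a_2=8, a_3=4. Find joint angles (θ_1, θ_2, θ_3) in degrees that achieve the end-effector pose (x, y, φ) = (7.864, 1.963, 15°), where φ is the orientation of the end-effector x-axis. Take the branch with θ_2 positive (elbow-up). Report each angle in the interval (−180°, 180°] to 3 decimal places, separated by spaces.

wrist centre = target − a_3·(cos φ, sin φ) = (4.0003, 0.9277)
cos θ_2 = (16.8630−6²−8²)/(2·6·8) = -0.8660; θ_2 = 149.9982° (elbow-up)
β = atan2(0.9277,4.0003) = 13.0569°; ψ = atan2(4.0002,-0.9281) = 103.0620°
θ_1 = β − ψ = -90.0051°
θ_3 = φ − θ_1 − θ_2 = -44.9931° (wrapped to (-180°,180°])

-90.005 149.998 -44.993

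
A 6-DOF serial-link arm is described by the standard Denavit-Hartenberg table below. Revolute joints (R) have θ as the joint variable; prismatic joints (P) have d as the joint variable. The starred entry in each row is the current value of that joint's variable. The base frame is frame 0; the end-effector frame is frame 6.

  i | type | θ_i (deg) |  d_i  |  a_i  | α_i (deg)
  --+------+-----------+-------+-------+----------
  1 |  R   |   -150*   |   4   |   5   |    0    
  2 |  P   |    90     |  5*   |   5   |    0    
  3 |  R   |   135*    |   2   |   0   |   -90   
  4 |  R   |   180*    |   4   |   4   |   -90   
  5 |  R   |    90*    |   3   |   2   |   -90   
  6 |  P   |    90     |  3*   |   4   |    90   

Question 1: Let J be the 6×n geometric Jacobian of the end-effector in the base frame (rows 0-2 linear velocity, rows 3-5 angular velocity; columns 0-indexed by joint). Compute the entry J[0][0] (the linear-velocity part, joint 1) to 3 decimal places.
7.278

axis z_0 = ẑ; lever o_n−o_0 = (-4.0208,-7.2784,10.0000)
cross product → J_v[:, 0] = (7.2784,-4.0208,0.0000)
J_ω[:, 0] = z_0
entry J[0][0] = 7.2784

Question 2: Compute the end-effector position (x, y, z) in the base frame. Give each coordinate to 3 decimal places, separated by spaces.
-4.021 -7.278 10.000

after link 1: o_1 = (-4.3301, -2.5000, 4.0000)
after link 2: o_2 = (-1.8301, -6.8301, 9.0000)
after link 3: o_3 = (-1.8301, -6.8301, 11.0000)
after link 4: o_4 = (-6.7291, -9.6586, 11.0000)
after link 5: o_5 = (-4.7973, -10.1762, 14.0000)
after link 6: o_6 = (-4.0208, -7.2784, 10.0000)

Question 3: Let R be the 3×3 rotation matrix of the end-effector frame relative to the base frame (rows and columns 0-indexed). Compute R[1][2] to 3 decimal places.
End-effector z-axis (col 2 of R) = (0.9659,-0.2588,0.0000)
R[1][2] = -0.2588

-0.259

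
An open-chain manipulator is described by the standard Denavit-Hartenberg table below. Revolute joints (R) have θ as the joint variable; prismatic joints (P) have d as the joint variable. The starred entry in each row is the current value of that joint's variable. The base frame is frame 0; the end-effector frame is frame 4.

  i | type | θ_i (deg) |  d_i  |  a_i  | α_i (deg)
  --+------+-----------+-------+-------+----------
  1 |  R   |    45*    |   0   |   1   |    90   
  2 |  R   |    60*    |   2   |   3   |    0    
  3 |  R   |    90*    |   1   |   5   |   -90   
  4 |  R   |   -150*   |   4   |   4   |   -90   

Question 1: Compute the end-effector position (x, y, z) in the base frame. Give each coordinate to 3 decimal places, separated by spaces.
after link 1: o_1 = (0.7071, 0.7071, 0.0000)
after link 2: o_2 = (3.1820, 0.3536, 2.5981)
after link 3: o_3 = (0.8272, -3.4154, 5.0981)
after link 4: o_4 = (2.9485, -4.1225, -0.0981)

2.949 -4.123 -0.098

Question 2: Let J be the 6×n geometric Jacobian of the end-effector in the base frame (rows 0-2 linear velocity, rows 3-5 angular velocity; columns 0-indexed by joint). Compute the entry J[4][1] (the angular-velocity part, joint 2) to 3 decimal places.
axis z_1 = (0.7071,-0.7071,0.0000); lever o_n−o_1 = (2.2414,-4.8296,-0.0981)
cross product → J_v[:, 1] = (0.0694,0.0694,-1.8301)
J_ω[:, 1] = z_1
entry J[4][1] = -0.7071

-0.707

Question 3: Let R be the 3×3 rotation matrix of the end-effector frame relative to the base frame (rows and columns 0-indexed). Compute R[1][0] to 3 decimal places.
End-effector x-axis (col 0 of R) = (0.8839,0.1768,-0.4330)
R[1][0] = 0.1768

0.177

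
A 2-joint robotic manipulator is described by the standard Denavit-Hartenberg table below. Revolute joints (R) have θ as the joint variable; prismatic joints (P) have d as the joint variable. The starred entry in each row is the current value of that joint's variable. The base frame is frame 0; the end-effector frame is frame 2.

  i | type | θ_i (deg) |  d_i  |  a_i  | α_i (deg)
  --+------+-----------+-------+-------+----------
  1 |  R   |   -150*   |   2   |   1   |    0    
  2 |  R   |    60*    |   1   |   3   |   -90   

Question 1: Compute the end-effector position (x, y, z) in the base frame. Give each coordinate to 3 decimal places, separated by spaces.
-0.866 -3.500 3.000

after link 1: o_1 = (-0.8660, -0.5000, 2.0000)
after link 2: o_2 = (-0.8660, -3.5000, 3.0000)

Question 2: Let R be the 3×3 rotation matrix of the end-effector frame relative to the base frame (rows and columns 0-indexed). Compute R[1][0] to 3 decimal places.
-1.000

End-effector x-axis (col 0 of R) = (-0.0000,-1.0000,0.0000)
R[1][0] = -1.0000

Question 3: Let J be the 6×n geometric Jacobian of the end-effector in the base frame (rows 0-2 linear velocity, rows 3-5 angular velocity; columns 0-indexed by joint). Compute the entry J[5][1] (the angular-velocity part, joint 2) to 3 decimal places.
axis z_1 = (0.0000,0.0000,1.0000); lever o_n−o_1 = (-0.0000,-3.0000,1.0000)
cross product → J_v[:, 1] = (3.0000,-0.0000,0.0000)
J_ω[:, 1] = z_1
entry J[5][1] = 1.0000

1.000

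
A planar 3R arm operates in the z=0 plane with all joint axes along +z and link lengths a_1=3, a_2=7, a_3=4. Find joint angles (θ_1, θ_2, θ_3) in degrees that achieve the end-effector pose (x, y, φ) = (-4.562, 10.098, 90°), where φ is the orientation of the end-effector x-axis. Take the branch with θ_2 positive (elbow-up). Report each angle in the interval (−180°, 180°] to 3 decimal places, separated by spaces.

59.996 90.003 -60.000

wrist centre = target − a_3·(cos φ, sin φ) = (-4.5620, 6.0980)
cos θ_2 = (57.9974−3²−7²)/(2·3·7) = -0.0001; θ_2 = 90.0035° (elbow-up)
β = atan2(6.0980,-4.5620) = 126.8007°; ψ = atan2(7.0000,2.9996) = 66.8044°
θ_1 = β − ψ = 59.9963°
θ_3 = φ − θ_1 − θ_2 = -59.9998° (wrapped to (-180°,180°])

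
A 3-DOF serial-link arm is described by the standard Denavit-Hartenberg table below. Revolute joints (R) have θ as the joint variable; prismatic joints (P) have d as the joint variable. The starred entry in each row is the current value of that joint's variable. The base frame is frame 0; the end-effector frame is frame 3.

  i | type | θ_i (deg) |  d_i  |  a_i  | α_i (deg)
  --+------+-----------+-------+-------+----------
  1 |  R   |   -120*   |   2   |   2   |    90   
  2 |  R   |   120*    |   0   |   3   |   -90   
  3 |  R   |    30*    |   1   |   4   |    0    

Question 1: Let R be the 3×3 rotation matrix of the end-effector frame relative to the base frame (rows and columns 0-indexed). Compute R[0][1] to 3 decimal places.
End-effector y-axis (col 1 of R) = (0.6250,-0.6495,-0.4330)
R[0][1] = 0.6250

0.625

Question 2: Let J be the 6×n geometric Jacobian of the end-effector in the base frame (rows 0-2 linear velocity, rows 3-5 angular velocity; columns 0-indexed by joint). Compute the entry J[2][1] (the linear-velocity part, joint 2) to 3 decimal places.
axis z_1 = (-0.8660,0.5000,0.0000); lever o_n−o_1 = (3.7811,2.5490,5.0981)
cross product → J_v[:, 1] = (2.5490,4.4151,-4.0981)
J_ω[:, 1] = z_1
entry J[2][1] = -4.0981

-4.098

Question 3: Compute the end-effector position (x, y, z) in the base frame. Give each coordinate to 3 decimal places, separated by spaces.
2.781 0.817 7.098

after link 1: o_1 = (-1.0000, -1.7321, 2.0000)
after link 2: o_2 = (-0.2500, -0.4330, 4.5981)
after link 3: o_3 = (2.7811, 0.8170, 7.0981)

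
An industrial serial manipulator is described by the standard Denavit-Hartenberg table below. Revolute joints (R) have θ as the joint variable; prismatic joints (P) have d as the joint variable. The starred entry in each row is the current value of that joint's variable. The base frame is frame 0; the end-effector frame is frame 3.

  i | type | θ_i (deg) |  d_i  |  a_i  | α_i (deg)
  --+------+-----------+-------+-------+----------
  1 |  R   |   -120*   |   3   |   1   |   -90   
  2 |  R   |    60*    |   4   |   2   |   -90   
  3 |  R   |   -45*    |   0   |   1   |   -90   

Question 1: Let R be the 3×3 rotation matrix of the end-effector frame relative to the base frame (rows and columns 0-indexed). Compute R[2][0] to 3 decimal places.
End-effector x-axis (col 0 of R) = (0.4356,-0.6597,-0.6124)
R[2][0] = -0.6124

-0.612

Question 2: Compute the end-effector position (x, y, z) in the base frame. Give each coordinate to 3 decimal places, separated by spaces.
2.900 -4.392 0.656

after link 1: o_1 = (-0.5000, -0.8660, 3.0000)
after link 2: o_2 = (2.4641, -3.7321, 1.2679)
after link 3: o_3 = (2.8997, -4.3918, 0.6556)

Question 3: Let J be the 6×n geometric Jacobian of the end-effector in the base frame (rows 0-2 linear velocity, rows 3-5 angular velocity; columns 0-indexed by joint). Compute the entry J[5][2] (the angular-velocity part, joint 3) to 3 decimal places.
-0.500

axis z_2 = (0.4330,0.7500,-0.5000); lever o_n−o_2 = (0.4356,-0.6597,-0.6124)
cross product → J_v[:, 2] = (-0.7891,0.0474,-0.6124)
J_ω[:, 2] = z_2
entry J[5][2] = -0.5000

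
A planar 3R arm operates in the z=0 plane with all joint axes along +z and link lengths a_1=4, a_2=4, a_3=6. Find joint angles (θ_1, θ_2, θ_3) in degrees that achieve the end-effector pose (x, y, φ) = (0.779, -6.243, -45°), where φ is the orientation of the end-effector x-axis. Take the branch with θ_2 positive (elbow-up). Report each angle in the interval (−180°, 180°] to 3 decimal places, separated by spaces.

150.006 120.004 44.990

wrist centre = target − a_3·(cos φ, sin φ) = (-3.4636, -2.0004)
cos θ_2 = (15.9982−4²−4²)/(2·4·4) = -0.5001; θ_2 = 120.0036° (elbow-up)
β = atan2(-2.0004,-3.4636) = -149.9922°; ψ = atan2(3.4640,1.9998) = 60.0018°
θ_1 = β − ψ = -209.9941°
θ_3 = φ − θ_1 − θ_2 = 44.9904° (wrapped to (-180°,180°])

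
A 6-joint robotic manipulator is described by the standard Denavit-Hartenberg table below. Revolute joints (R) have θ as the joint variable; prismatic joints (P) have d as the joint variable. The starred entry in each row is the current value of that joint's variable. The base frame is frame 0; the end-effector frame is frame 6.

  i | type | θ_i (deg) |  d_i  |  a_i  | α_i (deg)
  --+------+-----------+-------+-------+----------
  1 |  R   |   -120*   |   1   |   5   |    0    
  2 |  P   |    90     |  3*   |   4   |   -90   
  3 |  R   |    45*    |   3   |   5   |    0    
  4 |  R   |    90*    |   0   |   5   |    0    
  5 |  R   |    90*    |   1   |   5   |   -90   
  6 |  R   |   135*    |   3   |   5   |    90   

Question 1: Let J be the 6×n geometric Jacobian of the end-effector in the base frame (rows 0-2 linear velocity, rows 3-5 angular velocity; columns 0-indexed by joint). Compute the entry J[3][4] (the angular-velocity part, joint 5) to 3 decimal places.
0.500

axis z_4 = (0.5000,0.8660,0.0000); lever o_n−o_4 = (-0.3274,-2.7387,3.1569)
cross product → J_v[:, 4] = (2.7339,-1.5784,-1.0858)
J_ω[:, 4] = z_4
entry J[3][4] = 0.5000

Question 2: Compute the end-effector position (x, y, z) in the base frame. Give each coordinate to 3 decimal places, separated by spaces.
2.137 -6.471 0.086

after link 1: o_1 = (-2.5000, -4.3301, 1.0000)
after link 2: o_2 = (0.9641, -6.3301, 4.0000)
after link 3: o_3 = (5.5260, -5.4998, 0.4645)
after link 4: o_4 = (2.4641, -3.7321, -3.0711)
after link 5: o_5 = (-0.0978, -1.0983, 0.4645)
after link 6: o_6 = (2.1367, -6.4708, 0.0858)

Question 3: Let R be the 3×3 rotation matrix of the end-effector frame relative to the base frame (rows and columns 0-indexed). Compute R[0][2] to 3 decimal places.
-0.787

End-effector z-axis (col 2 of R) = (-0.7866,-0.3624,0.5000)
R[0][2] = -0.7866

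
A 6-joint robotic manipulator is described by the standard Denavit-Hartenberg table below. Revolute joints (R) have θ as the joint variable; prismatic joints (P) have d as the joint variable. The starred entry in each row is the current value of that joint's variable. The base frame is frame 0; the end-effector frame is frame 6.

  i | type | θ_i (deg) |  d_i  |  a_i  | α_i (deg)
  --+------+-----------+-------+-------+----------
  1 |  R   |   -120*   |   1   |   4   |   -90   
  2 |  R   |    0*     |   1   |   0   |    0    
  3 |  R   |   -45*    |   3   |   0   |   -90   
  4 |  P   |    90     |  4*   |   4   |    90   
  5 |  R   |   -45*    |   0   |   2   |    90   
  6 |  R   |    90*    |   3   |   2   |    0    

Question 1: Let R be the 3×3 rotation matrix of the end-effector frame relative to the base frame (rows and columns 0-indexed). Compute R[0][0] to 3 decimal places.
-0.354

End-effector x-axis (col 0 of R) = (-0.3536,-0.6124,0.7071)
R[0][0] = -0.3536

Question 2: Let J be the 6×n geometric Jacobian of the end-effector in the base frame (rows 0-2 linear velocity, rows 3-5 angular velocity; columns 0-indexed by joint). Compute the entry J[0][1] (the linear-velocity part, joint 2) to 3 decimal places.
-0.543

axis z_1 = (0.8660,-0.5000,0.0000); lever o_n−o_1 = (-0.2589,-1.8627,1.0858)
cross product → J_v[:, 1] = (-0.5429,-0.9403,-1.7426)
J_ω[:, 1] = z_1
entry J[0][1] = -0.5429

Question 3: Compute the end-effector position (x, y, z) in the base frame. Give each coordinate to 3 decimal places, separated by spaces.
after link 1: o_1 = (-2.0000, -3.4641, 1.0000)
after link 2: o_2 = (-1.1340, -3.9641, 1.0000)
after link 3: o_3 = (1.4641, -5.4641, 1.0000)
after link 4: o_4 = (-3.4142, -5.9136, -1.8284)
after link 5: o_5 = (-4.1390, -4.3405, -0.8284)
after link 6: o_6 = (-2.2589, -5.3268, 2.0858)

-2.259 -5.327 2.086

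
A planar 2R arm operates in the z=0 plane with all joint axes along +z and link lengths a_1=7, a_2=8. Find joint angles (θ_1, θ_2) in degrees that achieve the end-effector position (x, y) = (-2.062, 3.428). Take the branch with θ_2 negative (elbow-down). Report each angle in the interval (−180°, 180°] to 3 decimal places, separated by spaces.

cos θ_2 = (16.0030−7²−8²)/(2·7·8) = -0.8660; θ_2 = -150.0022° (elbow-down)
β = atan2(3.4280,-2.0620) = 121.0276°; ψ = atan2(-3.9997,0.0716) = -88.9738°
θ_1 = β − ψ = 210.0014°

-149.999 -150.002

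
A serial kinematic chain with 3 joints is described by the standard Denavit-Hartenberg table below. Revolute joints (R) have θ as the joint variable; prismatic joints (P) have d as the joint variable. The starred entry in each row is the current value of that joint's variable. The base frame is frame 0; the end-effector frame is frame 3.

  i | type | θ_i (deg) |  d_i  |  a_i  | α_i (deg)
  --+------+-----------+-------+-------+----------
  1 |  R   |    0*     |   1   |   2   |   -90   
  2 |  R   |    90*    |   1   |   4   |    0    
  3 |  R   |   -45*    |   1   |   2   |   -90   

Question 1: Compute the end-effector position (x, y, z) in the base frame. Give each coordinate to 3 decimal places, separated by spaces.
3.414 2.000 -4.414

after link 1: o_1 = (2.0000, 0.0000, 1.0000)
after link 2: o_2 = (2.0000, 1.0000, -3.0000)
after link 3: o_3 = (3.4142, 2.0000, -4.4142)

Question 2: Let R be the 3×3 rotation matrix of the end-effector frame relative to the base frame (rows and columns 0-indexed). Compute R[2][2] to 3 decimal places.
-0.707

End-effector z-axis (col 2 of R) = (-0.7071,0.0000,-0.7071)
R[2][2] = -0.7071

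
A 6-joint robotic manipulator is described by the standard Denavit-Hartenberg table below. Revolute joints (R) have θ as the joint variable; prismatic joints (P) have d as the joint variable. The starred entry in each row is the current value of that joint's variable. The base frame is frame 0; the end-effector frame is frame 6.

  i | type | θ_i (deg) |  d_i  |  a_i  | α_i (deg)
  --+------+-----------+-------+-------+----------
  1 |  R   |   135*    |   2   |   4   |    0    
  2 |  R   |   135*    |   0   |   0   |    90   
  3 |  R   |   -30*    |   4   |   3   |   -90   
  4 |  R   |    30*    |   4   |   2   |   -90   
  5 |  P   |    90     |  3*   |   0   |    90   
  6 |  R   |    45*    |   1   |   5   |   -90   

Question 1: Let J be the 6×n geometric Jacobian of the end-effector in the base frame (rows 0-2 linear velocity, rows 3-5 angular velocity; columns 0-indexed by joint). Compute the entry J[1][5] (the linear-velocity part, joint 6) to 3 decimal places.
axis z_5 = (0.5000,-0.7500,-0.4330); lever o_n−o_5 = (3.5619,2.5487,-2.6110)
cross product → J_v[:, 5] = (3.0619,-0.2368,3.9457)
J_ω[:, 5] = z_5
entry J[1][5] = -0.2368

-0.237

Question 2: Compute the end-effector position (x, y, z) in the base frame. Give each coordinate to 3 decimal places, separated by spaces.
0.332 0.578 1.237

after link 1: o_1 = (-2.8284, 2.8284, 2.0000)
after link 2: o_2 = (-2.8284, 2.8284, 2.0000)
after link 3: o_3 = (-6.8284, 0.2304, 0.5000)
after link 4: o_4 = (-5.8284, -3.2696, 3.0981)
after link 5: o_5 = (-3.2304, -1.9706, 3.8481)
after link 6: o_6 = (0.3315, 0.5781, 1.2371)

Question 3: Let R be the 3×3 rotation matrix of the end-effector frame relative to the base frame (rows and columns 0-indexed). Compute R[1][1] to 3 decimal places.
0.750

End-effector y-axis (col 1 of R) = (-0.5000,0.7500,0.4330)
R[1][1] = 0.7500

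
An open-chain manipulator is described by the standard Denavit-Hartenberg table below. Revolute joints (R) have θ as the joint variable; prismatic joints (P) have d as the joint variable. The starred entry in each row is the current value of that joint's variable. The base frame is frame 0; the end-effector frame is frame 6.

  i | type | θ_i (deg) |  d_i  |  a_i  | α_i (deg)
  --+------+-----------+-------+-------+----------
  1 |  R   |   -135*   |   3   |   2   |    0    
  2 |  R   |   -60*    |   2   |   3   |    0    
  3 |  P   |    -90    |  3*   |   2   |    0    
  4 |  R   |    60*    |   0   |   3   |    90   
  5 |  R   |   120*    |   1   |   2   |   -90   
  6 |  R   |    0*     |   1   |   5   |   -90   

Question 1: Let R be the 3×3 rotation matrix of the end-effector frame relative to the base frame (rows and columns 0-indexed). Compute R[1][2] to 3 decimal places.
-0.707

End-effector z-axis (col 2 of R) = (-0.7071,-0.7071,-0.0000)
R[1][2] = -0.7071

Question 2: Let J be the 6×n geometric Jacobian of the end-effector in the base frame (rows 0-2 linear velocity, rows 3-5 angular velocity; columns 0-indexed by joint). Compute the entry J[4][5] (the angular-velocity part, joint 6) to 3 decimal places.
axis z_5 = (0.6124,-0.6124,-0.5000); lever o_n−o_5 = (2.3801,-2.3801,3.8301)
cross product → J_v[:, 5] = (-3.5355,-3.5355,-0.0000)
J_ω[:, 5] = z_5
entry J[4][5] = -0.6124

-0.612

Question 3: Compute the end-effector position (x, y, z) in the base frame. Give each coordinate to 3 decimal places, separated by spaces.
after link 1: o_1 = (-1.4142, -1.4142, 3.0000)
after link 2: o_2 = (-4.3120, -0.6378, 5.0000)
after link 3: o_3 = (-3.7944, 1.2941, 8.0000)
after link 4: o_4 = (-5.9157, 3.4154, 8.0000)
after link 5: o_5 = (-4.5015, 3.4154, 9.7321)
after link 6: o_6 = (-2.1213, 1.0353, 13.5622)

-2.121 1.035 13.562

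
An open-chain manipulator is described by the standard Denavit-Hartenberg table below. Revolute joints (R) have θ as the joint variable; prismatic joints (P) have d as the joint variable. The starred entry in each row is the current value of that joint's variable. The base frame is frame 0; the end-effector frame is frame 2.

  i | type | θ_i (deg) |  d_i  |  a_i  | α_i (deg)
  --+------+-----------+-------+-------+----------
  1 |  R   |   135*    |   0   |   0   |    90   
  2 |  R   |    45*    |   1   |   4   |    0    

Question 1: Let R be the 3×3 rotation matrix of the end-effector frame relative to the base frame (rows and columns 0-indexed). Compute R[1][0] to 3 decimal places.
End-effector x-axis (col 0 of R) = (-0.5000,0.5000,0.7071)
R[1][0] = 0.5000

0.500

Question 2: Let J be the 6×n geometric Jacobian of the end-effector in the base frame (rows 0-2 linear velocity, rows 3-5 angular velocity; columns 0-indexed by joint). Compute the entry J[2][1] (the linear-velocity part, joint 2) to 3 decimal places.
axis z_1 = (0.7071,0.7071,0.0000); lever o_n−o_1 = (-1.2929,2.7071,2.8284)
cross product → J_v[:, 1] = (2.0000,-2.0000,2.8284)
J_ω[:, 1] = z_1
entry J[2][1] = 2.8284

2.828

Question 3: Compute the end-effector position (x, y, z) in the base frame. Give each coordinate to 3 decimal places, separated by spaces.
after link 1: o_1 = (0.0000, 0.0000, 0.0000)
after link 2: o_2 = (-1.2929, 2.7071, 2.8284)

-1.293 2.707 2.828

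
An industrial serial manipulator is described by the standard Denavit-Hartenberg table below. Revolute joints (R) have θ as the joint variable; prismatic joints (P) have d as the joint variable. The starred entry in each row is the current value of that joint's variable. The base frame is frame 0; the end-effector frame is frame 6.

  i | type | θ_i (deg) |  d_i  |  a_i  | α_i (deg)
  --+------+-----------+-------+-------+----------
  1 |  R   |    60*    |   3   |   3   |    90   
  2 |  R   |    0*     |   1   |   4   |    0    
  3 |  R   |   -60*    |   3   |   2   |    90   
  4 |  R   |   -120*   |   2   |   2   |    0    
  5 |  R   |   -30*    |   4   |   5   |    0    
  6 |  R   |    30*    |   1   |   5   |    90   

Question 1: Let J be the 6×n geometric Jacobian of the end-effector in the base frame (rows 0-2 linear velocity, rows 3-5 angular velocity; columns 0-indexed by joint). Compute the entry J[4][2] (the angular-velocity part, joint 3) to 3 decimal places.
axis z_2 = (0.8660,-0.5000,0.0000); lever o_n−o_2 = (-9.3056,-4.9934,1.5490)
cross product → J_v[:, 2] = (-0.7745,-1.3415,-8.9772)
J_ω[:, 2] = z_2
entry J[4][2] = -0.5000

-0.500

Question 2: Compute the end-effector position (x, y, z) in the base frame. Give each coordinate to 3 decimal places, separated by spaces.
-4.940 0.569 4.549

after link 1: o_1 = (1.5000, 2.5981, 3.0000)
after link 2: o_2 = (4.3660, 5.5622, 3.0000)
after link 3: o_3 = (7.4641, 4.9282, 1.2679)
after link 4: o_4 = (4.8481, 3.8612, 1.1340)
after link 5: o_5 = (-0.1316, 0.2362, 2.8840)
after link 6: o_6 = (-4.9396, 0.5687, 4.5490)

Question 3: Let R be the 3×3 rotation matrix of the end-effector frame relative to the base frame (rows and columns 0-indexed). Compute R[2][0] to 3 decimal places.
End-effector x-axis (col 0 of R) = (-0.8750,0.2165,0.4330)
R[2][0] = 0.4330

0.433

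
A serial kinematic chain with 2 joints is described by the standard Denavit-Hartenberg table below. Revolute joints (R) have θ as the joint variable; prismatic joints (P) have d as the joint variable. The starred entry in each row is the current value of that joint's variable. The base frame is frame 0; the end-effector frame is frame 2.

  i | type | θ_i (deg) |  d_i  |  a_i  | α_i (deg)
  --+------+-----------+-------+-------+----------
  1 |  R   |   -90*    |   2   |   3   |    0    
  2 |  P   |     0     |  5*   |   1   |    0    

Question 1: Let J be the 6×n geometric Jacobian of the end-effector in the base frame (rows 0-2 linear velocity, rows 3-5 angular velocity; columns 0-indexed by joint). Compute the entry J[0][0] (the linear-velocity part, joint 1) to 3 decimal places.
4.000

axis z_0 = ẑ; lever o_n−o_0 = (0.0000,-4.0000,7.0000)
cross product → J_v[:, 0] = (4.0000,0.0000,-0.0000)
J_ω[:, 0] = z_0
entry J[0][0] = 4.0000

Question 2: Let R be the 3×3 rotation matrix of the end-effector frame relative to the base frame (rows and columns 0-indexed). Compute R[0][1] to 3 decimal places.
1.000

End-effector y-axis (col 1 of R) = (1.0000,0.0000,0.0000)
R[0][1] = 1.0000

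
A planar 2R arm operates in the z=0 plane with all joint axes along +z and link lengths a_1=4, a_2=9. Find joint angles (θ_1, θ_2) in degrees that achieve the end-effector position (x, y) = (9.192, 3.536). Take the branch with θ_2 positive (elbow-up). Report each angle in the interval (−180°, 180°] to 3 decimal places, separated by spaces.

-44.999 90.003

cos θ_2 = (96.9962−4²−9²)/(2·4·9) = -0.0001; θ_2 = 90.0031° (elbow-up)
β = atan2(3.5360,9.1920) = 21.0409°; ψ = atan2(9.0000,3.9995) = 66.0401°
θ_1 = β − ψ = -44.9992°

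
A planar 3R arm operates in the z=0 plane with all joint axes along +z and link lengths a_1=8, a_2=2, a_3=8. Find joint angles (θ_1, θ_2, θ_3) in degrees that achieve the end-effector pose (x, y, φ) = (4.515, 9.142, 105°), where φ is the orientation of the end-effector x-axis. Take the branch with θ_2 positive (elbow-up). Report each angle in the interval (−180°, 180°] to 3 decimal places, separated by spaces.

wrist centre = target − a_3·(cos φ, sin φ) = (6.5856, 1.4146)
cos θ_2 = (45.3706−8²−2²)/(2·8·2) = -0.7072; θ_2 = 135.0051° (elbow-up)
β = atan2(1.4146,6.5856) = 12.1231°; ψ = atan2(1.4141,6.5857) = 12.1187°
θ_1 = β − ψ = 0.0044°
θ_3 = φ − θ_1 − θ_2 = -30.0095° (wrapped to (-180°,180°])

0.004 135.005 -30.009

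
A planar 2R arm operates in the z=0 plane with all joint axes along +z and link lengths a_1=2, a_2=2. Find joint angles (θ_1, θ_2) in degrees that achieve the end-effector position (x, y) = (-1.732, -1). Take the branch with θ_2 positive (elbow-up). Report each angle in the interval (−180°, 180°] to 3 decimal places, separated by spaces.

150.000 120.001

cos θ_2 = (3.9998−2²−2²)/(2·2·2) = -0.5000; θ_2 = 120.0015° (elbow-up)
β = atan2(-1.0000,-1.7320) = -149.9993°; ψ = atan2(1.7320,1.0000) = 60.0007°
θ_1 = β − ψ = -210.0000°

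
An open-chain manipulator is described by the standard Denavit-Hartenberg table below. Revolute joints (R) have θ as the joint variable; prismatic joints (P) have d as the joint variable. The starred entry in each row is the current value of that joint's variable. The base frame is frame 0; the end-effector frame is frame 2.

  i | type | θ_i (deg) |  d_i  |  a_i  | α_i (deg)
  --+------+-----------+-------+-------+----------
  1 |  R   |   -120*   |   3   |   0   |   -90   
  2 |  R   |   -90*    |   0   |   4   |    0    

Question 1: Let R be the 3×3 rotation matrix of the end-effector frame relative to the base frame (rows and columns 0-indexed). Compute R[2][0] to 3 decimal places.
1.000

End-effector x-axis (col 0 of R) = (-0.0000,-0.0000,1.0000)
R[2][0] = 1.0000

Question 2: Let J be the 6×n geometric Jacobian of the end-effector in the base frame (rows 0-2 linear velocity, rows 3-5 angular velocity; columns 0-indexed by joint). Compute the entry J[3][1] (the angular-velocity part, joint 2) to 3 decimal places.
0.866

axis z_1 = (0.8660,-0.5000,0.0000); lever o_n−o_1 = (-0.0000,-0.0000,4.0000)
cross product → J_v[:, 1] = (-2.0000,-3.4641,-0.0000)
J_ω[:, 1] = z_1
entry J[3][1] = 0.8660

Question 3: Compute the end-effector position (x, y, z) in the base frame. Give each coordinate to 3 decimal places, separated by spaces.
after link 1: o_1 = (0.0000, 0.0000, 3.0000)
after link 2: o_2 = (-0.0000, -0.0000, 7.0000)

-0.000 -0.000 7.000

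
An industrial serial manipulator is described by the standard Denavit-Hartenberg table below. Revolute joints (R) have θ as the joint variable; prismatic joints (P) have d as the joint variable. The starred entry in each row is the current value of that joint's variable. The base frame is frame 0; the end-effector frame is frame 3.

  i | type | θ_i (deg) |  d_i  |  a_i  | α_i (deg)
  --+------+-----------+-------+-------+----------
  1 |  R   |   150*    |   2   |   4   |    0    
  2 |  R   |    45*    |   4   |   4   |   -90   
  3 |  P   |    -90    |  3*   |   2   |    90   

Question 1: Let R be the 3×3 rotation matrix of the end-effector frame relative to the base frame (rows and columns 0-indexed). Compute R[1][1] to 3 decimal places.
-0.966

End-effector y-axis (col 1 of R) = (0.2588,-0.9659,0.0000)
R[1][1] = -0.9659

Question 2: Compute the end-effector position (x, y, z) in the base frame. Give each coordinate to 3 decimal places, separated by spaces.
after link 1: o_1 = (-3.4641, 2.0000, 2.0000)
after link 2: o_2 = (-7.3278, 0.9647, 6.0000)
after link 3: o_3 = (-6.5513, -1.9331, 8.0000)

-6.551 -1.933 8.000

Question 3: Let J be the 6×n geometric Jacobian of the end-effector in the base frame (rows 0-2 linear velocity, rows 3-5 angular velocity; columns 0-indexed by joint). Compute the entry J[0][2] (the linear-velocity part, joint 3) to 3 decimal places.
0.259

prismatic axis z_2 = (0.2588,-0.9659,0.0000)
J_v[:, 2] = z_2; J_ω[:, 2] = (0,0,0)
entry J[0][2] = 0.2588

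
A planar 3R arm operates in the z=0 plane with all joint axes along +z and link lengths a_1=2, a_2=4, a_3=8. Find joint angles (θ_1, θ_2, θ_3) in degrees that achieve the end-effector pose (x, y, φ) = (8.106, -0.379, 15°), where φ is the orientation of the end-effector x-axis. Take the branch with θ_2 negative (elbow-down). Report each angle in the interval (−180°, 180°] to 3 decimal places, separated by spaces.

wrist centre = target − a_3·(cos φ, sin φ) = (0.3786, -2.4496)
cos θ_2 = (6.1436−2²−4²)/(2·2·4) = -0.8660; θ_2 = -149.9997° (elbow-down)
β = atan2(-2.4496,0.3786) = -81.2141°; ψ = atan2(-2.0000,-1.4641) = -126.2055°
θ_1 = β − ψ = 44.9914°
θ_3 = φ − θ_1 − θ_2 = 120.0082° (wrapped to (-180°,180°])

44.991 -150.000 120.008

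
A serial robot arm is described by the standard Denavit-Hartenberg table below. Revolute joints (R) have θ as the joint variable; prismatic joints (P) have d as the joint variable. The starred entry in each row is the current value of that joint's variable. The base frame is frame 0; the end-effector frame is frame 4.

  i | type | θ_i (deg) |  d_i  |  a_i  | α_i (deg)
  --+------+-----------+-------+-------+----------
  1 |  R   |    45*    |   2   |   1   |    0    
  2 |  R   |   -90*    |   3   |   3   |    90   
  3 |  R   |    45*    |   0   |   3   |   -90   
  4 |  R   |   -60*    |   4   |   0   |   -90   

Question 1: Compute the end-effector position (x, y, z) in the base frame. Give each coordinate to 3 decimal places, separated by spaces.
2.328 -0.914 9.950

after link 1: o_1 = (0.7071, 0.7071, 2.0000)
after link 2: o_2 = (2.8284, -1.4142, 5.0000)
after link 3: o_3 = (4.3284, -2.9142, 7.1213)
after link 4: o_4 = (2.3284, -0.9142, 9.9497)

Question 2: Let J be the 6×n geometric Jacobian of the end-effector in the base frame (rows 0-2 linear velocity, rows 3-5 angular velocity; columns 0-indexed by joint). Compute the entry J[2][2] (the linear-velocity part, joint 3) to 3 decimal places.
axis z_2 = (-0.7071,-0.7071,0.0000); lever o_n−o_2 = (-0.5000,0.5000,4.9497)
cross product → J_v[:, 2] = (-3.5000,3.5000,-0.7071)
J_ω[:, 2] = z_2
entry J[2][2] = -0.7071

-0.707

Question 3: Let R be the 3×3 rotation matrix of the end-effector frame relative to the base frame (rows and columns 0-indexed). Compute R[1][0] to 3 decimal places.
End-effector x-axis (col 0 of R) = (-0.3624,-0.8624,0.3536)
R[1][0] = -0.8624

-0.862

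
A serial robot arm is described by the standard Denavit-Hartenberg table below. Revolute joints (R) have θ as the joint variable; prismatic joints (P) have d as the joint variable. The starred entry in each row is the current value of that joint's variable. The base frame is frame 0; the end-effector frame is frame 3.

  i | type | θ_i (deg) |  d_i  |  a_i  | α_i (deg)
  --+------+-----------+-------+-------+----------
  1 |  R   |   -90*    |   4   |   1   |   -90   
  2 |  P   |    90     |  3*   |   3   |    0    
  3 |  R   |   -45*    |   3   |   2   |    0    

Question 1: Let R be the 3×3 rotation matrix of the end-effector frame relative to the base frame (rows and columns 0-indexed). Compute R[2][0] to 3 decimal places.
-0.707

End-effector x-axis (col 0 of R) = (0.0000,-0.7071,-0.7071)
R[2][0] = -0.7071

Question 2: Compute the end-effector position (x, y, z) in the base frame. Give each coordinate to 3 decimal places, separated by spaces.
6.000 -2.414 -0.414

after link 1: o_1 = (0.0000, -1.0000, 4.0000)
after link 2: o_2 = (3.0000, -1.0000, 1.0000)
after link 3: o_3 = (6.0000, -2.4142, -0.4142)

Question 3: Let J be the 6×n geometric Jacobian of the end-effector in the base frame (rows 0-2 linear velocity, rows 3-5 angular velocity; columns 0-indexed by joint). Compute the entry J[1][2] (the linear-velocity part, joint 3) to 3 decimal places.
1.414

axis z_2 = (1.0000,0.0000,0.0000); lever o_n−o_2 = (3.0000,-1.4142,-1.4142)
cross product → J_v[:, 2] = (0.0000,1.4142,-1.4142)
J_ω[:, 2] = z_2
entry J[1][2] = 1.4142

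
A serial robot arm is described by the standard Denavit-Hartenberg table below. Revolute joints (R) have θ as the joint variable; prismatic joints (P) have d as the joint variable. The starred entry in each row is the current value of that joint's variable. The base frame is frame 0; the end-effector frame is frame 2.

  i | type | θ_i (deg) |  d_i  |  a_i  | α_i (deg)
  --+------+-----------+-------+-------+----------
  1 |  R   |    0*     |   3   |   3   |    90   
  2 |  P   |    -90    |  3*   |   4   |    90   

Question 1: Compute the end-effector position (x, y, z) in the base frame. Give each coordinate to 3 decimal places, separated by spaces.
after link 1: o_1 = (3.0000, 0.0000, 3.0000)
after link 2: o_2 = (3.0000, -3.0000, -1.0000)

3.000 -3.000 -1.000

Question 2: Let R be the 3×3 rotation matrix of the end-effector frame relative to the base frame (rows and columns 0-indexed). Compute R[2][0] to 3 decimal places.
-1.000

End-effector x-axis (col 0 of R) = (0.0000,-0.0000,-1.0000)
R[2][0] = -1.0000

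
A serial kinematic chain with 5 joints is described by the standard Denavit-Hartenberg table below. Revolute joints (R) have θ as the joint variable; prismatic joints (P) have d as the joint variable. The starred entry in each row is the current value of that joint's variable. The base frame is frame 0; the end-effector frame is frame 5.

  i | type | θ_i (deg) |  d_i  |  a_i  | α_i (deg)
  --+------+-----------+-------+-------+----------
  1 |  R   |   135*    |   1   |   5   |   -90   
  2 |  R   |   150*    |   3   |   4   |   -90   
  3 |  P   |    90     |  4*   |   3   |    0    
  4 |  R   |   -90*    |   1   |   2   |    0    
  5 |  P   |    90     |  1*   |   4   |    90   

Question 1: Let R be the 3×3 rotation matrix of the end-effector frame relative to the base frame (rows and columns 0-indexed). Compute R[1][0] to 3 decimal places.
0.707

End-effector x-axis (col 0 of R) = (0.7071,0.7071,-0.0000)
R[1][0] = 0.7071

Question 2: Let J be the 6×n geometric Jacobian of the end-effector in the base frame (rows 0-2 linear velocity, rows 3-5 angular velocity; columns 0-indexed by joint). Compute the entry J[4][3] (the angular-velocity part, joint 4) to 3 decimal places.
axis z_3 = (0.3536,-0.3536,0.8660); lever o_n−o_3 = (4.7603,0.8966,0.7321)
cross product → J_v[:, 3] = (-1.0353,3.8637,2.0000)
J_ω[:, 3] = z_3
entry J[4][3] = -0.3536

-0.354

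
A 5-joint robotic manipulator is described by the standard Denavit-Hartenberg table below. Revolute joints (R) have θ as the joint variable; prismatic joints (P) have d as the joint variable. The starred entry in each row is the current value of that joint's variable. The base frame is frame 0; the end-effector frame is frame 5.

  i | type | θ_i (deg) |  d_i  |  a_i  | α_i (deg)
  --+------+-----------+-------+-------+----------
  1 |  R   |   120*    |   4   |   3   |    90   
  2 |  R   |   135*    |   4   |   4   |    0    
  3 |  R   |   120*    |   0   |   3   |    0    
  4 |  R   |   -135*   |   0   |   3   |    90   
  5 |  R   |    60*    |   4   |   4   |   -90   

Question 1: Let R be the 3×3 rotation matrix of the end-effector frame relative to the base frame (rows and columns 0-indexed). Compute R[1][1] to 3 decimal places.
End-effector y-axis (col 1 of R) = (0.4330,-0.7500,-0.5000)
R[1][1] = -0.7500

-0.750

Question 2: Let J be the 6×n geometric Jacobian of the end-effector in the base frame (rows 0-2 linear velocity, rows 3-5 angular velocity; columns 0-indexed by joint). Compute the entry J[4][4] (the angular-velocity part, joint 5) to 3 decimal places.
0.750

axis z_4 = (-0.4330,0.7500,0.5000); lever o_n−o_4 = (1.7679,3.8660,3.7321)
cross product → J_v[:, 4] = (0.8660,2.5000,-3.0000)
J_ω[:, 4] = z_4
entry J[4][4] = 0.7500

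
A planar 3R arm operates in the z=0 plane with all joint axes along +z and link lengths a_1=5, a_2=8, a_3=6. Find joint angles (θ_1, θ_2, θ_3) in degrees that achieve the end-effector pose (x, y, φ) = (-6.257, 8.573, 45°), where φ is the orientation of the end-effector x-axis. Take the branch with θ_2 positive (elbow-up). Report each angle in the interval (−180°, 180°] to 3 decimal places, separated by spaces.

wrist centre = target − a_3·(cos φ, sin φ) = (-10.4996, 4.3304)
cos θ_2 = (128.9945−5²−8²)/(2·5·8) = 0.4999; θ_2 = 60.0046° (elbow-up)
β = atan2(4.3304,-10.4996) = 157.5873°; ψ = atan2(6.9285,8.9994) = 37.5921°
θ_1 = β − ψ = 119.9952°
θ_3 = φ − θ_1 − θ_2 = -134.9998° (wrapped to (-180°,180°])

119.995 60.005 -135.000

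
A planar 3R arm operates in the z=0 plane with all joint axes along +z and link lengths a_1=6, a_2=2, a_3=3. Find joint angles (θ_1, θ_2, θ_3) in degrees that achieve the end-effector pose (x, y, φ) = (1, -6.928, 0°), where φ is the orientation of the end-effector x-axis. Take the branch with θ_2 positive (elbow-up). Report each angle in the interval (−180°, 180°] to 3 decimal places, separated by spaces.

wrist centre = target − a_3·(cos φ, sin φ) = (-2.0000, -6.9280)
cos θ_2 = (51.9972−6²−2²)/(2·6·2) = 0.4999; θ_2 = 60.0078° (elbow-up)
β = atan2(-6.9280,-2.0000) = -106.1026°; ψ = atan2(1.7322,6.9998) = 13.8994°
θ_1 = β − ψ = -120.0019°
θ_3 = φ − θ_1 − θ_2 = 59.9942° (wrapped to (-180°,180°])

-120.002 60.008 59.994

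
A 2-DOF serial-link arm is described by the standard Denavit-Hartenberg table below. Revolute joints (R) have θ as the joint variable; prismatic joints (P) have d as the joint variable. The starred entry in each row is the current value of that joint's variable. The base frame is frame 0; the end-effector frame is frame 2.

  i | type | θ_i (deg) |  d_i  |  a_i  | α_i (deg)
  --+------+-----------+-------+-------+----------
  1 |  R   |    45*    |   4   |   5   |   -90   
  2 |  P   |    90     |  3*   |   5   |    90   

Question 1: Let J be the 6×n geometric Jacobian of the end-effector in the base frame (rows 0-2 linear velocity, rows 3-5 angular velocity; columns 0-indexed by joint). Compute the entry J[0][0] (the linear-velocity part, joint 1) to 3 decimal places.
axis z_0 = ẑ; lever o_n−o_0 = (1.4142,5.6569,-1.0000)
cross product → J_v[:, 0] = (-5.6569,1.4142,0.0000)
J_ω[:, 0] = z_0
entry J[0][0] = -5.6569

-5.657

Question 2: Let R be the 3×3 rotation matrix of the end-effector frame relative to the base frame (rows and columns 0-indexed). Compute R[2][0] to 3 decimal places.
-1.000

End-effector x-axis (col 0 of R) = (0.0000,0.0000,-1.0000)
R[2][0] = -1.0000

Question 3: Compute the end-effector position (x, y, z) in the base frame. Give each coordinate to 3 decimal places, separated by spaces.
after link 1: o_1 = (3.5355, 3.5355, 4.0000)
after link 2: o_2 = (1.4142, 5.6569, -1.0000)

1.414 5.657 -1.000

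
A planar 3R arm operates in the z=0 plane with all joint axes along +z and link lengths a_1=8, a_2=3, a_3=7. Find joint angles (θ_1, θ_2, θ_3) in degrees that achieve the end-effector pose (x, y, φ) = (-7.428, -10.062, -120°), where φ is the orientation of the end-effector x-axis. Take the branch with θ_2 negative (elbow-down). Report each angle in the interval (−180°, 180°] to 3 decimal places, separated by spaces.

-118.965 -150.007 148.972

wrist centre = target − a_3·(cos φ, sin φ) = (-3.9280, -3.9998)
cos θ_2 = (31.4278−8²−3²)/(2·8·3) = -0.8661; θ_2 = -150.0072° (elbow-down)
β = atan2(-3.9998,-3.9280) = -134.4809°; ψ = atan2(-1.4997,5.4017) = -15.5161°
θ_1 = β − ψ = -118.9648°
θ_3 = φ − θ_1 − θ_2 = 148.9720° (wrapped to (-180°,180°])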